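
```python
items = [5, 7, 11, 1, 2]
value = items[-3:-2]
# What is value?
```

items has length 5. The slice items[-3:-2] selects indices [2] (2->11), giving [11].

[11]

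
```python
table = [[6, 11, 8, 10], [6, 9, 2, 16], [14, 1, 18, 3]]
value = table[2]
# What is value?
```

table has 3 rows. Row 2 is [14, 1, 18, 3].

[14, 1, 18, 3]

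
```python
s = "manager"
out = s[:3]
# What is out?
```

s has length 7. The slice s[:3] selects indices [0, 1, 2] (0->'m', 1->'a', 2->'n'), giving 'man'.

'man'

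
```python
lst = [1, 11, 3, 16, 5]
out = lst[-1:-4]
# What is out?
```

lst has length 5. The slice lst[-1:-4] resolves to an empty index range, so the result is [].

[]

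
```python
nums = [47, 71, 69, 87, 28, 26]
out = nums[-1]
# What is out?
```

nums has length 6. Negative index -1 maps to positive index 6 + (-1) = 5. nums[5] = 26.

26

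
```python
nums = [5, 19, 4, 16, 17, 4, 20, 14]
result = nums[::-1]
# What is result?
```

nums has length 8. The slice nums[::-1] selects indices [7, 6, 5, 4, 3, 2, 1, 0] (7->14, 6->20, 5->4, 4->17, 3->16, 2->4, 1->19, 0->5), giving [14, 20, 4, 17, 16, 4, 19, 5].

[14, 20, 4, 17, 16, 4, 19, 5]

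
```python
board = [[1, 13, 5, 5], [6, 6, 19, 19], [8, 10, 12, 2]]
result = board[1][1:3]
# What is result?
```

board[1] = [6, 6, 19, 19]. board[1] has length 4. The slice board[1][1:3] selects indices [1, 2] (1->6, 2->19), giving [6, 19].

[6, 19]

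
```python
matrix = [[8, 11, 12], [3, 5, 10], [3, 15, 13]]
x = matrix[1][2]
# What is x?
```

matrix[1] = [3, 5, 10]. Taking column 2 of that row yields 10.

10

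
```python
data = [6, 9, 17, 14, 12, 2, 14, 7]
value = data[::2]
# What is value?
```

data has length 8. The slice data[::2] selects indices [0, 2, 4, 6] (0->6, 2->17, 4->12, 6->14), giving [6, 17, 12, 14].

[6, 17, 12, 14]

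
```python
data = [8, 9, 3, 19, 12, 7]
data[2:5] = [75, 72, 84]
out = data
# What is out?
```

data starts as [8, 9, 3, 19, 12, 7] (length 6). The slice data[2:5] covers indices [2, 3, 4] with values [3, 19, 12]. Replacing that slice with [75, 72, 84] (same length) produces [8, 9, 75, 72, 84, 7].

[8, 9, 75, 72, 84, 7]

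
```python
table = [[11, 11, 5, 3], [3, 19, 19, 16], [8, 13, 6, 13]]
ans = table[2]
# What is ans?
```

table has 3 rows. Row 2 is [8, 13, 6, 13].

[8, 13, 6, 13]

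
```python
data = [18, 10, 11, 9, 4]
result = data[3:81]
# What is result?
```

data has length 5. The slice data[3:81] selects indices [3, 4] (3->9, 4->4), giving [9, 4].

[9, 4]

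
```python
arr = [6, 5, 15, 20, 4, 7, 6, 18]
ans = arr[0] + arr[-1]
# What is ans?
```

arr has length 8. arr[0] = 6.
arr has length 8. Negative index -1 maps to positive index 8 + (-1) = 7. arr[7] = 18.
Sum: 6 + 18 = 24.

24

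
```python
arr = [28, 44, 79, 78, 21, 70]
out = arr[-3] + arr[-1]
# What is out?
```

arr has length 6. Negative index -3 maps to positive index 6 + (-3) = 3. arr[3] = 78.
arr has length 6. Negative index -1 maps to positive index 6 + (-1) = 5. arr[5] = 70.
Sum: 78 + 70 = 148.

148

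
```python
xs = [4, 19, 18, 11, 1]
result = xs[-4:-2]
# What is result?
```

xs has length 5. The slice xs[-4:-2] selects indices [1, 2] (1->19, 2->18), giving [19, 18].

[19, 18]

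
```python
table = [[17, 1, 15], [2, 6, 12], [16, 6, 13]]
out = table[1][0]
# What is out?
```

table[1] = [2, 6, 12]. Taking column 0 of that row yields 2.

2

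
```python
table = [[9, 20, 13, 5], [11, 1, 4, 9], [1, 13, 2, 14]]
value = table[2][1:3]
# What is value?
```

table[2] = [1, 13, 2, 14]. table[2] has length 4. The slice table[2][1:3] selects indices [1, 2] (1->13, 2->2), giving [13, 2].

[13, 2]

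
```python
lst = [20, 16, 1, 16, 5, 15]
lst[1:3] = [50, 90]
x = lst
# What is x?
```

lst starts as [20, 16, 1, 16, 5, 15] (length 6). The slice lst[1:3] covers indices [1, 2] with values [16, 1]. Replacing that slice with [50, 90] (same length) produces [20, 50, 90, 16, 5, 15].

[20, 50, 90, 16, 5, 15]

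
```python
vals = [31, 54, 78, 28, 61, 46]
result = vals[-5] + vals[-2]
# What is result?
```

vals has length 6. Negative index -5 maps to positive index 6 + (-5) = 1. vals[1] = 54.
vals has length 6. Negative index -2 maps to positive index 6 + (-2) = 4. vals[4] = 61.
Sum: 54 + 61 = 115.

115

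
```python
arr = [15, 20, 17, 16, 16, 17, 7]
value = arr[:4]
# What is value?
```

arr has length 7. The slice arr[:4] selects indices [0, 1, 2, 3] (0->15, 1->20, 2->17, 3->16), giving [15, 20, 17, 16].

[15, 20, 17, 16]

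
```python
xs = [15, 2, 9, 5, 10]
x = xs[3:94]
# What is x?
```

xs has length 5. The slice xs[3:94] selects indices [3, 4] (3->5, 4->10), giving [5, 10].

[5, 10]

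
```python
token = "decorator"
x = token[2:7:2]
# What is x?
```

token has length 9. The slice token[2:7:2] selects indices [2, 4, 6] (2->'c', 4->'r', 6->'t'), giving 'crt'.

'crt'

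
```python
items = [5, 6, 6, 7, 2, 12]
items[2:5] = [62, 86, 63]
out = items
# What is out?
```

items starts as [5, 6, 6, 7, 2, 12] (length 6). The slice items[2:5] covers indices [2, 3, 4] with values [6, 7, 2]. Replacing that slice with [62, 86, 63] (same length) produces [5, 6, 62, 86, 63, 12].

[5, 6, 62, 86, 63, 12]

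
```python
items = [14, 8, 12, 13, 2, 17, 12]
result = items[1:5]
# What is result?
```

items has length 7. The slice items[1:5] selects indices [1, 2, 3, 4] (1->8, 2->12, 3->13, 4->2), giving [8, 12, 13, 2].

[8, 12, 13, 2]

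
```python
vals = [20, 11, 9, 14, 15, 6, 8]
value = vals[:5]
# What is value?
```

vals has length 7. The slice vals[:5] selects indices [0, 1, 2, 3, 4] (0->20, 1->11, 2->9, 3->14, 4->15), giving [20, 11, 9, 14, 15].

[20, 11, 9, 14, 15]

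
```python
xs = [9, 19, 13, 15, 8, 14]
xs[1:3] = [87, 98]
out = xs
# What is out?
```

xs starts as [9, 19, 13, 15, 8, 14] (length 6). The slice xs[1:3] covers indices [1, 2] with values [19, 13]. Replacing that slice with [87, 98] (same length) produces [9, 87, 98, 15, 8, 14].

[9, 87, 98, 15, 8, 14]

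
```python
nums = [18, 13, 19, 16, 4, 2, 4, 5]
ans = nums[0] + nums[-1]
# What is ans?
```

nums has length 8. nums[0] = 18.
nums has length 8. Negative index -1 maps to positive index 8 + (-1) = 7. nums[7] = 5.
Sum: 18 + 5 = 23.

23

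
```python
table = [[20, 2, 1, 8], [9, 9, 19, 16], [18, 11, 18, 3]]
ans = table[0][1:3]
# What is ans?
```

table[0] = [20, 2, 1, 8]. table[0] has length 4. The slice table[0][1:3] selects indices [1, 2] (1->2, 2->1), giving [2, 1].

[2, 1]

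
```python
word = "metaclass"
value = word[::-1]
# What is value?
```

word has length 9. The slice word[::-1] selects indices [8, 7, 6, 5, 4, 3, 2, 1, 0] (8->'s', 7->'s', 6->'a', 5->'l', 4->'c', 3->'a', 2->'t', 1->'e', 0->'m'), giving 'ssalcatem'.

'ssalcatem'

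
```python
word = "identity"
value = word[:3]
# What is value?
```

word has length 8. The slice word[:3] selects indices [0, 1, 2] (0->'i', 1->'d', 2->'e'), giving 'ide'.

'ide'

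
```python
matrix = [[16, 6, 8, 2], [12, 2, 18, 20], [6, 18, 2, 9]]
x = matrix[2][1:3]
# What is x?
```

matrix[2] = [6, 18, 2, 9]. matrix[2] has length 4. The slice matrix[2][1:3] selects indices [1, 2] (1->18, 2->2), giving [18, 2].

[18, 2]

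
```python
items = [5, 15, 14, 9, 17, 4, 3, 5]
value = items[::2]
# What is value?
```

items has length 8. The slice items[::2] selects indices [0, 2, 4, 6] (0->5, 2->14, 4->17, 6->3), giving [5, 14, 17, 3].

[5, 14, 17, 3]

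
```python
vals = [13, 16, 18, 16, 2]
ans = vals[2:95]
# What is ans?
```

vals has length 5. The slice vals[2:95] selects indices [2, 3, 4] (2->18, 3->16, 4->2), giving [18, 16, 2].

[18, 16, 2]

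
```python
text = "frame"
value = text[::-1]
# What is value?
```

text has length 5. The slice text[::-1] selects indices [4, 3, 2, 1, 0] (4->'e', 3->'m', 2->'a', 1->'r', 0->'f'), giving 'emarf'.

'emarf'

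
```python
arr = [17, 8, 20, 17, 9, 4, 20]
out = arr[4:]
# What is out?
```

arr has length 7. The slice arr[4:] selects indices [4, 5, 6] (4->9, 5->4, 6->20), giving [9, 4, 20].

[9, 4, 20]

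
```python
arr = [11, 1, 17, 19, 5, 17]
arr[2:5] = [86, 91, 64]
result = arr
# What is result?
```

arr starts as [11, 1, 17, 19, 5, 17] (length 6). The slice arr[2:5] covers indices [2, 3, 4] with values [17, 19, 5]. Replacing that slice with [86, 91, 64] (same length) produces [11, 1, 86, 91, 64, 17].

[11, 1, 86, 91, 64, 17]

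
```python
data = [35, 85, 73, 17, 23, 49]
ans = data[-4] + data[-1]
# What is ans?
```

data has length 6. Negative index -4 maps to positive index 6 + (-4) = 2. data[2] = 73.
data has length 6. Negative index -1 maps to positive index 6 + (-1) = 5. data[5] = 49.
Sum: 73 + 49 = 122.

122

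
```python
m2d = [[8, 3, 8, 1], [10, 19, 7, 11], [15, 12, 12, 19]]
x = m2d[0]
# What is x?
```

m2d has 3 rows. Row 0 is [8, 3, 8, 1].

[8, 3, 8, 1]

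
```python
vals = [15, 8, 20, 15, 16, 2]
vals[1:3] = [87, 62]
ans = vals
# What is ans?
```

vals starts as [15, 8, 20, 15, 16, 2] (length 6). The slice vals[1:3] covers indices [1, 2] with values [8, 20]. Replacing that slice with [87, 62] (same length) produces [15, 87, 62, 15, 16, 2].

[15, 87, 62, 15, 16, 2]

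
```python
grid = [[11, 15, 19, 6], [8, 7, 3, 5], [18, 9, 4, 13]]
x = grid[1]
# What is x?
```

grid has 3 rows. Row 1 is [8, 7, 3, 5].

[8, 7, 3, 5]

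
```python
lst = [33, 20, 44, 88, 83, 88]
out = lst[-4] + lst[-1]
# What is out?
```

lst has length 6. Negative index -4 maps to positive index 6 + (-4) = 2. lst[2] = 44.
lst has length 6. Negative index -1 maps to positive index 6 + (-1) = 5. lst[5] = 88.
Sum: 44 + 88 = 132.

132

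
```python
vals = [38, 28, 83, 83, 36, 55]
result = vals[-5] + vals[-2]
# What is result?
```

vals has length 6. Negative index -5 maps to positive index 6 + (-5) = 1. vals[1] = 28.
vals has length 6. Negative index -2 maps to positive index 6 + (-2) = 4. vals[4] = 36.
Sum: 28 + 36 = 64.

64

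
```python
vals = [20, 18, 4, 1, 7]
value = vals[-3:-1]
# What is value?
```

vals has length 5. The slice vals[-3:-1] selects indices [2, 3] (2->4, 3->1), giving [4, 1].

[4, 1]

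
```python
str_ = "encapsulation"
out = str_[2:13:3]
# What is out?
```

str_ has length 13. The slice str_[2:13:3] selects indices [2, 5, 8, 11] (2->'c', 5->'s', 8->'a', 11->'o'), giving 'csao'.

'csao'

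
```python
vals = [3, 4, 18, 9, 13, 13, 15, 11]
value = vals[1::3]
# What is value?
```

vals has length 8. The slice vals[1::3] selects indices [1, 4, 7] (1->4, 4->13, 7->11), giving [4, 13, 11].

[4, 13, 11]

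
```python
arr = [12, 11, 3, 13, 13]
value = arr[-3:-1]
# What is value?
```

arr has length 5. The slice arr[-3:-1] selects indices [2, 3] (2->3, 3->13), giving [3, 13].

[3, 13]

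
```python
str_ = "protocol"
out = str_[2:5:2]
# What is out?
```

str_ has length 8. The slice str_[2:5:2] selects indices [2, 4] (2->'o', 4->'o'), giving 'oo'.

'oo'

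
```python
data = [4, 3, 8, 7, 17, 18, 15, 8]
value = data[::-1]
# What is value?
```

data has length 8. The slice data[::-1] selects indices [7, 6, 5, 4, 3, 2, 1, 0] (7->8, 6->15, 5->18, 4->17, 3->7, 2->8, 1->3, 0->4), giving [8, 15, 18, 17, 7, 8, 3, 4].

[8, 15, 18, 17, 7, 8, 3, 4]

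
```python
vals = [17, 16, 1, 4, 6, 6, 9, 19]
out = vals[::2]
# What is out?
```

vals has length 8. The slice vals[::2] selects indices [0, 2, 4, 6] (0->17, 2->1, 4->6, 6->9), giving [17, 1, 6, 9].

[17, 1, 6, 9]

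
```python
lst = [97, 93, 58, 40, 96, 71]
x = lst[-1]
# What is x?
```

lst has length 6. Negative index -1 maps to positive index 6 + (-1) = 5. lst[5] = 71.

71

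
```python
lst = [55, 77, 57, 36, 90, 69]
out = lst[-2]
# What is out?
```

lst has length 6. Negative index -2 maps to positive index 6 + (-2) = 4. lst[4] = 90.

90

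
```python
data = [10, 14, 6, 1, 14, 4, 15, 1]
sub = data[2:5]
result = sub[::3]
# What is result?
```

data has length 8. The slice data[2:5] selects indices [2, 3, 4] (2->6, 3->1, 4->14), giving [6, 1, 14]. So sub = [6, 1, 14]. sub has length 3. The slice sub[::3] selects indices [0] (0->6), giving [6].

[6]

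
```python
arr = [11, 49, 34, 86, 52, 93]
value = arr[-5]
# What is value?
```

arr has length 6. Negative index -5 maps to positive index 6 + (-5) = 1. arr[1] = 49.

49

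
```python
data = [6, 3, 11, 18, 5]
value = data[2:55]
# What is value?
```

data has length 5. The slice data[2:55] selects indices [2, 3, 4] (2->11, 3->18, 4->5), giving [11, 18, 5].

[11, 18, 5]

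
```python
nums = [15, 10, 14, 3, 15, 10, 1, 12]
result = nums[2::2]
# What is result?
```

nums has length 8. The slice nums[2::2] selects indices [2, 4, 6] (2->14, 4->15, 6->1), giving [14, 15, 1].

[14, 15, 1]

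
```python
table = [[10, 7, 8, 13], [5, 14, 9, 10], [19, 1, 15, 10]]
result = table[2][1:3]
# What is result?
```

table[2] = [19, 1, 15, 10]. table[2] has length 4. The slice table[2][1:3] selects indices [1, 2] (1->1, 2->15), giving [1, 15].

[1, 15]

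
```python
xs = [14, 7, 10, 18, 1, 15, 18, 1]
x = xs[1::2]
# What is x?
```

xs has length 8. The slice xs[1::2] selects indices [1, 3, 5, 7] (1->7, 3->18, 5->15, 7->1), giving [7, 18, 15, 1].

[7, 18, 15, 1]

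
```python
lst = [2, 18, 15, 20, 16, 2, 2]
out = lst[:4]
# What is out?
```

lst has length 7. The slice lst[:4] selects indices [0, 1, 2, 3] (0->2, 1->18, 2->15, 3->20), giving [2, 18, 15, 20].

[2, 18, 15, 20]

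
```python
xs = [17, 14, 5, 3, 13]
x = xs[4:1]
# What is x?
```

xs has length 5. The slice xs[4:1] resolves to an empty index range, so the result is [].

[]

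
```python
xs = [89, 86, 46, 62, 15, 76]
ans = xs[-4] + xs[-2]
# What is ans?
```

xs has length 6. Negative index -4 maps to positive index 6 + (-4) = 2. xs[2] = 46.
xs has length 6. Negative index -2 maps to positive index 6 + (-2) = 4. xs[4] = 15.
Sum: 46 + 15 = 61.

61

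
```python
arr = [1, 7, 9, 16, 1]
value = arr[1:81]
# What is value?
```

arr has length 5. The slice arr[1:81] selects indices [1, 2, 3, 4] (1->7, 2->9, 3->16, 4->1), giving [7, 9, 16, 1].

[7, 9, 16, 1]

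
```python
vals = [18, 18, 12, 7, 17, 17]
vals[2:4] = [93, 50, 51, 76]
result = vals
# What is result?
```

vals starts as [18, 18, 12, 7, 17, 17] (length 6). The slice vals[2:4] covers indices [2, 3] with values [12, 7]. Replacing that slice with [93, 50, 51, 76] (different length) produces [18, 18, 93, 50, 51, 76, 17, 17].

[18, 18, 93, 50, 51, 76, 17, 17]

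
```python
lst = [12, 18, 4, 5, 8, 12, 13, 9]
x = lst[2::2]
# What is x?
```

lst has length 8. The slice lst[2::2] selects indices [2, 4, 6] (2->4, 4->8, 6->13), giving [4, 8, 13].

[4, 8, 13]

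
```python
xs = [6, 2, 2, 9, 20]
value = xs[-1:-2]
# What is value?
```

xs has length 5. The slice xs[-1:-2] resolves to an empty index range, so the result is [].

[]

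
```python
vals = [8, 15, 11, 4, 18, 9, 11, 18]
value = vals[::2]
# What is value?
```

vals has length 8. The slice vals[::2] selects indices [0, 2, 4, 6] (0->8, 2->11, 4->18, 6->11), giving [8, 11, 18, 11].

[8, 11, 18, 11]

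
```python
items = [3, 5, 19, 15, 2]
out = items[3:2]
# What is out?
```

items has length 5. The slice items[3:2] resolves to an empty index range, so the result is [].

[]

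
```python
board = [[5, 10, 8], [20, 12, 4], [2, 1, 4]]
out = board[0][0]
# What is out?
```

board[0] = [5, 10, 8]. Taking column 0 of that row yields 5.

5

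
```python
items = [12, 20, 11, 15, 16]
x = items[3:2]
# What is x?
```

items has length 5. The slice items[3:2] resolves to an empty index range, so the result is [].

[]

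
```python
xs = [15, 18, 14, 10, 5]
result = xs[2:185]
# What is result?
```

xs has length 5. The slice xs[2:185] selects indices [2, 3, 4] (2->14, 3->10, 4->5), giving [14, 10, 5].

[14, 10, 5]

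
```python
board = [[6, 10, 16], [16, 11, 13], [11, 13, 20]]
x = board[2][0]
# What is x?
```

board[2] = [11, 13, 20]. Taking column 0 of that row yields 11.

11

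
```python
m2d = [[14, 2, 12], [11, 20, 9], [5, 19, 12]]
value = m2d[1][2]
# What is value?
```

m2d[1] = [11, 20, 9]. Taking column 2 of that row yields 9.

9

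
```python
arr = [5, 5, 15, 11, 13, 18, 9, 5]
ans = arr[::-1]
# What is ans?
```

arr has length 8. The slice arr[::-1] selects indices [7, 6, 5, 4, 3, 2, 1, 0] (7->5, 6->9, 5->18, 4->13, 3->11, 2->15, 1->5, 0->5), giving [5, 9, 18, 13, 11, 15, 5, 5].

[5, 9, 18, 13, 11, 15, 5, 5]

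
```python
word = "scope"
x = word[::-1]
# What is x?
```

word has length 5. The slice word[::-1] selects indices [4, 3, 2, 1, 0] (4->'e', 3->'p', 2->'o', 1->'c', 0->'s'), giving 'epocs'.

'epocs'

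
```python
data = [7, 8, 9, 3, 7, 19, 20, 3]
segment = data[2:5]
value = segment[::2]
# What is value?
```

data has length 8. The slice data[2:5] selects indices [2, 3, 4] (2->9, 3->3, 4->7), giving [9, 3, 7]. So segment = [9, 3, 7]. segment has length 3. The slice segment[::2] selects indices [0, 2] (0->9, 2->7), giving [9, 7].

[9, 7]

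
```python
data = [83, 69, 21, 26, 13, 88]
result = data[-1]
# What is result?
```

data has length 6. Negative index -1 maps to positive index 6 + (-1) = 5. data[5] = 88.

88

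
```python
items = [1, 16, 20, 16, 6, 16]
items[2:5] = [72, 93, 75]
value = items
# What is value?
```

items starts as [1, 16, 20, 16, 6, 16] (length 6). The slice items[2:5] covers indices [2, 3, 4] with values [20, 16, 6]. Replacing that slice with [72, 93, 75] (same length) produces [1, 16, 72, 93, 75, 16].

[1, 16, 72, 93, 75, 16]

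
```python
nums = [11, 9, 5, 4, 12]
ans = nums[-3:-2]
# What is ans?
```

nums has length 5. The slice nums[-3:-2] selects indices [2] (2->5), giving [5].

[5]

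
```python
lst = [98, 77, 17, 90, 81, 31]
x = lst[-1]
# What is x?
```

lst has length 6. Negative index -1 maps to positive index 6 + (-1) = 5. lst[5] = 31.

31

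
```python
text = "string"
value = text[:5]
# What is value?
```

text has length 6. The slice text[:5] selects indices [0, 1, 2, 3, 4] (0->'s', 1->'t', 2->'r', 3->'i', 4->'n'), giving 'strin'.

'strin'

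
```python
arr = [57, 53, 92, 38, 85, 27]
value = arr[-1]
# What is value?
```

arr has length 6. Negative index -1 maps to positive index 6 + (-1) = 5. arr[5] = 27.

27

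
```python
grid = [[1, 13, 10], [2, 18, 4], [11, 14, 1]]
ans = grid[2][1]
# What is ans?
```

grid[2] = [11, 14, 1]. Taking column 1 of that row yields 14.

14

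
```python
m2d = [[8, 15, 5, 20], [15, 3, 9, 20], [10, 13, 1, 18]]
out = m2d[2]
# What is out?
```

m2d has 3 rows. Row 2 is [10, 13, 1, 18].

[10, 13, 1, 18]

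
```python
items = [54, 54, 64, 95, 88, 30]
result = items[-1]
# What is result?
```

items has length 6. Negative index -1 maps to positive index 6 + (-1) = 5. items[5] = 30.

30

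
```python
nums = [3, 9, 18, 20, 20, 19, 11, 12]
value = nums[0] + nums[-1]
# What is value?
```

nums has length 8. nums[0] = 3.
nums has length 8. Negative index -1 maps to positive index 8 + (-1) = 7. nums[7] = 12.
Sum: 3 + 12 = 15.

15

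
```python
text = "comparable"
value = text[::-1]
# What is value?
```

text has length 10. The slice text[::-1] selects indices [9, 8, 7, 6, 5, 4, 3, 2, 1, 0] (9->'e', 8->'l', 7->'b', 6->'a', 5->'r', 4->'a', 3->'p', 2->'m', 1->'o', 0->'c'), giving 'elbarapmoc'.

'elbarapmoc'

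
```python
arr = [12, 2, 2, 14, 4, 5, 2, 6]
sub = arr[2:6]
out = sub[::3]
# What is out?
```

arr has length 8. The slice arr[2:6] selects indices [2, 3, 4, 5] (2->2, 3->14, 4->4, 5->5), giving [2, 14, 4, 5]. So sub = [2, 14, 4, 5]. sub has length 4. The slice sub[::3] selects indices [0, 3] (0->2, 3->5), giving [2, 5].

[2, 5]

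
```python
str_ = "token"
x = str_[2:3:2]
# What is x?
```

str_ has length 5. The slice str_[2:3:2] selects indices [2] (2->'k'), giving 'k'.

'k'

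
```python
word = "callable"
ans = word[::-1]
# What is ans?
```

word has length 8. The slice word[::-1] selects indices [7, 6, 5, 4, 3, 2, 1, 0] (7->'e', 6->'l', 5->'b', 4->'a', 3->'l', 2->'l', 1->'a', 0->'c'), giving 'elballac'.

'elballac'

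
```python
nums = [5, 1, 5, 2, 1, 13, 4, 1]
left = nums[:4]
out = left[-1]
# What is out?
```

nums has length 8. The slice nums[:4] selects indices [0, 1, 2, 3] (0->5, 1->1, 2->5, 3->2), giving [5, 1, 5, 2]. So left = [5, 1, 5, 2]. Then left[-1] = 2.

2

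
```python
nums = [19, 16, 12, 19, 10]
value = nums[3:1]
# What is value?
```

nums has length 5. The slice nums[3:1] resolves to an empty index range, so the result is [].

[]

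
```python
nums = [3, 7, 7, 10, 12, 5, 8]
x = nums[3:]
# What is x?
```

nums has length 7. The slice nums[3:] selects indices [3, 4, 5, 6] (3->10, 4->12, 5->5, 6->8), giving [10, 12, 5, 8].

[10, 12, 5, 8]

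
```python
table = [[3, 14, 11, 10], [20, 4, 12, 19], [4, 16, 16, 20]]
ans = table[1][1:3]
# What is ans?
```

table[1] = [20, 4, 12, 19]. table[1] has length 4. The slice table[1][1:3] selects indices [1, 2] (1->4, 2->12), giving [4, 12].

[4, 12]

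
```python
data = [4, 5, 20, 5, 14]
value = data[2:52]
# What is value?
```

data has length 5. The slice data[2:52] selects indices [2, 3, 4] (2->20, 3->5, 4->14), giving [20, 5, 14].

[20, 5, 14]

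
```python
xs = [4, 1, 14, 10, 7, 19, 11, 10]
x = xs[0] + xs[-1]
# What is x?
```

xs has length 8. xs[0] = 4.
xs has length 8. Negative index -1 maps to positive index 8 + (-1) = 7. xs[7] = 10.
Sum: 4 + 10 = 14.

14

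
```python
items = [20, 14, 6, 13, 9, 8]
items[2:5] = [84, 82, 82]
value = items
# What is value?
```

items starts as [20, 14, 6, 13, 9, 8] (length 6). The slice items[2:5] covers indices [2, 3, 4] with values [6, 13, 9]. Replacing that slice with [84, 82, 82] (same length) produces [20, 14, 84, 82, 82, 8].

[20, 14, 84, 82, 82, 8]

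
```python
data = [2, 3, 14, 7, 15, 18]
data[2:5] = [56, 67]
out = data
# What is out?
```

data starts as [2, 3, 14, 7, 15, 18] (length 6). The slice data[2:5] covers indices [2, 3, 4] with values [14, 7, 15]. Replacing that slice with [56, 67] (different length) produces [2, 3, 56, 67, 18].

[2, 3, 56, 67, 18]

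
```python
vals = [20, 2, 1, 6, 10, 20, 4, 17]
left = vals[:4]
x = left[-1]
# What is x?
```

vals has length 8. The slice vals[:4] selects indices [0, 1, 2, 3] (0->20, 1->2, 2->1, 3->6), giving [20, 2, 1, 6]. So left = [20, 2, 1, 6]. Then left[-1] = 6.

6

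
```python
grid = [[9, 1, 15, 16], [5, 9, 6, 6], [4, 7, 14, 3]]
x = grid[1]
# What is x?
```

grid has 3 rows. Row 1 is [5, 9, 6, 6].

[5, 9, 6, 6]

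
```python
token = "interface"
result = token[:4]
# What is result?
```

token has length 9. The slice token[:4] selects indices [0, 1, 2, 3] (0->'i', 1->'n', 2->'t', 3->'e'), giving 'inte'.

'inte'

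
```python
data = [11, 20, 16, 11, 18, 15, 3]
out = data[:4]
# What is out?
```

data has length 7. The slice data[:4] selects indices [0, 1, 2, 3] (0->11, 1->20, 2->16, 3->11), giving [11, 20, 16, 11].

[11, 20, 16, 11]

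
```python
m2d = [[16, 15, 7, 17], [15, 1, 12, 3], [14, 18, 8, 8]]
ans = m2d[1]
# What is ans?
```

m2d has 3 rows. Row 1 is [15, 1, 12, 3].

[15, 1, 12, 3]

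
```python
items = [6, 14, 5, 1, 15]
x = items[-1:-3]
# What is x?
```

items has length 5. The slice items[-1:-3] resolves to an empty index range, so the result is [].

[]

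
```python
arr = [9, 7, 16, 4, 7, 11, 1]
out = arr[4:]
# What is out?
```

arr has length 7. The slice arr[4:] selects indices [4, 5, 6] (4->7, 5->11, 6->1), giving [7, 11, 1].

[7, 11, 1]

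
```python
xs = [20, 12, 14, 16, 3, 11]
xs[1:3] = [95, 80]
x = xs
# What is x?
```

xs starts as [20, 12, 14, 16, 3, 11] (length 6). The slice xs[1:3] covers indices [1, 2] with values [12, 14]. Replacing that slice with [95, 80] (same length) produces [20, 95, 80, 16, 3, 11].

[20, 95, 80, 16, 3, 11]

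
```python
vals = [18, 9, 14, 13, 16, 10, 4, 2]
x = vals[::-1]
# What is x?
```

vals has length 8. The slice vals[::-1] selects indices [7, 6, 5, 4, 3, 2, 1, 0] (7->2, 6->4, 5->10, 4->16, 3->13, 2->14, 1->9, 0->18), giving [2, 4, 10, 16, 13, 14, 9, 18].

[2, 4, 10, 16, 13, 14, 9, 18]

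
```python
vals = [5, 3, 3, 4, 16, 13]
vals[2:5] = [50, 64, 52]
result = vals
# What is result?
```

vals starts as [5, 3, 3, 4, 16, 13] (length 6). The slice vals[2:5] covers indices [2, 3, 4] with values [3, 4, 16]. Replacing that slice with [50, 64, 52] (same length) produces [5, 3, 50, 64, 52, 13].

[5, 3, 50, 64, 52, 13]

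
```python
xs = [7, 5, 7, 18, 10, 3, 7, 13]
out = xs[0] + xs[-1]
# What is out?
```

xs has length 8. xs[0] = 7.
xs has length 8. Negative index -1 maps to positive index 8 + (-1) = 7. xs[7] = 13.
Sum: 7 + 13 = 20.

20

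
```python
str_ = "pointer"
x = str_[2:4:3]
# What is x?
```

str_ has length 7. The slice str_[2:4:3] selects indices [2] (2->'i'), giving 'i'.

'i'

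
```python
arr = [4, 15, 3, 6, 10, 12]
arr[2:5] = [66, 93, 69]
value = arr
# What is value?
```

arr starts as [4, 15, 3, 6, 10, 12] (length 6). The slice arr[2:5] covers indices [2, 3, 4] with values [3, 6, 10]. Replacing that slice with [66, 93, 69] (same length) produces [4, 15, 66, 93, 69, 12].

[4, 15, 66, 93, 69, 12]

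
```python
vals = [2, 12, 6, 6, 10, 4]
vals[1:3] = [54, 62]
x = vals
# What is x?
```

vals starts as [2, 12, 6, 6, 10, 4] (length 6). The slice vals[1:3] covers indices [1, 2] with values [12, 6]. Replacing that slice with [54, 62] (same length) produces [2, 54, 62, 6, 10, 4].

[2, 54, 62, 6, 10, 4]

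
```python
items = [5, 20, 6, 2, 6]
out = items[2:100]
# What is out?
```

items has length 5. The slice items[2:100] selects indices [2, 3, 4] (2->6, 3->2, 4->6), giving [6, 2, 6].

[6, 2, 6]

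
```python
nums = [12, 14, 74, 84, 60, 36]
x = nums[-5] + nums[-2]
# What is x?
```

nums has length 6. Negative index -5 maps to positive index 6 + (-5) = 1. nums[1] = 14.
nums has length 6. Negative index -2 maps to positive index 6 + (-2) = 4. nums[4] = 60.
Sum: 14 + 60 = 74.

74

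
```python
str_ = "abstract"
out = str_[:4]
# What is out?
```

str_ has length 8. The slice str_[:4] selects indices [0, 1, 2, 3] (0->'a', 1->'b', 2->'s', 3->'t'), giving 'abst'.

'abst'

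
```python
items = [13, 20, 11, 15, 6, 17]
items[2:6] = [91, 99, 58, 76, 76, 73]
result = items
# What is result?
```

items starts as [13, 20, 11, 15, 6, 17] (length 6). The slice items[2:6] covers indices [2, 3, 4, 5] with values [11, 15, 6, 17]. Replacing that slice with [91, 99, 58, 76, 76, 73] (different length) produces [13, 20, 91, 99, 58, 76, 76, 73].

[13, 20, 91, 99, 58, 76, 76, 73]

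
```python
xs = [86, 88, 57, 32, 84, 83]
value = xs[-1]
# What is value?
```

xs has length 6. Negative index -1 maps to positive index 6 + (-1) = 5. xs[5] = 83.

83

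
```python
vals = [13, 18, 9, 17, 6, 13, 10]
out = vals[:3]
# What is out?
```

vals has length 7. The slice vals[:3] selects indices [0, 1, 2] (0->13, 1->18, 2->9), giving [13, 18, 9].

[13, 18, 9]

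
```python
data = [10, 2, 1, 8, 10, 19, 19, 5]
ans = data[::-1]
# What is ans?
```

data has length 8. The slice data[::-1] selects indices [7, 6, 5, 4, 3, 2, 1, 0] (7->5, 6->19, 5->19, 4->10, 3->8, 2->1, 1->2, 0->10), giving [5, 19, 19, 10, 8, 1, 2, 10].

[5, 19, 19, 10, 8, 1, 2, 10]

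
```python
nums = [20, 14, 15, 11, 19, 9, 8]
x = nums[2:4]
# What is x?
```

nums has length 7. The slice nums[2:4] selects indices [2, 3] (2->15, 3->11), giving [15, 11].

[15, 11]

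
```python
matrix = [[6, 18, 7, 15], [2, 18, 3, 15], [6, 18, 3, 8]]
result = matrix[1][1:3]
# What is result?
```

matrix[1] = [2, 18, 3, 15]. matrix[1] has length 4. The slice matrix[1][1:3] selects indices [1, 2] (1->18, 2->3), giving [18, 3].

[18, 3]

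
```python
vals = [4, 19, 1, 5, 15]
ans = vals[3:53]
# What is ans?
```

vals has length 5. The slice vals[3:53] selects indices [3, 4] (3->5, 4->15), giving [5, 15].

[5, 15]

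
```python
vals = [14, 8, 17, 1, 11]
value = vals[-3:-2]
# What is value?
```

vals has length 5. The slice vals[-3:-2] selects indices [2] (2->17), giving [17].

[17]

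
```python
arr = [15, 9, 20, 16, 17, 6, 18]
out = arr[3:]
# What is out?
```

arr has length 7. The slice arr[3:] selects indices [3, 4, 5, 6] (3->16, 4->17, 5->6, 6->18), giving [16, 17, 6, 18].

[16, 17, 6, 18]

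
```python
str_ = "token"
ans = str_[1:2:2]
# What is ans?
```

str_ has length 5. The slice str_[1:2:2] selects indices [1] (1->'o'), giving 'o'.

'o'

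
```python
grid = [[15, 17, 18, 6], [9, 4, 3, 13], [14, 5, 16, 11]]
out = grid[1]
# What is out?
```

grid has 3 rows. Row 1 is [9, 4, 3, 13].

[9, 4, 3, 13]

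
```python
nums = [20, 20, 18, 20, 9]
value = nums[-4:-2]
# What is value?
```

nums has length 5. The slice nums[-4:-2] selects indices [1, 2] (1->20, 2->18), giving [20, 18].

[20, 18]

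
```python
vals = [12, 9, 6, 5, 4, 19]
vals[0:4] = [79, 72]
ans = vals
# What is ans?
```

vals starts as [12, 9, 6, 5, 4, 19] (length 6). The slice vals[0:4] covers indices [0, 1, 2, 3] with values [12, 9, 6, 5]. Replacing that slice with [79, 72] (different length) produces [79, 72, 4, 19].

[79, 72, 4, 19]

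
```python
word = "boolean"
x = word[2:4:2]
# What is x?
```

word has length 7. The slice word[2:4:2] selects indices [2] (2->'o'), giving 'o'.

'o'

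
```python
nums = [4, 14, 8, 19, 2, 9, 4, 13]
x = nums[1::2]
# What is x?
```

nums has length 8. The slice nums[1::2] selects indices [1, 3, 5, 7] (1->14, 3->19, 5->9, 7->13), giving [14, 19, 9, 13].

[14, 19, 9, 13]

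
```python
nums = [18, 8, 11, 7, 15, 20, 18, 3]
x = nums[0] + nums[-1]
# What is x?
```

nums has length 8. nums[0] = 18.
nums has length 8. Negative index -1 maps to positive index 8 + (-1) = 7. nums[7] = 3.
Sum: 18 + 3 = 21.

21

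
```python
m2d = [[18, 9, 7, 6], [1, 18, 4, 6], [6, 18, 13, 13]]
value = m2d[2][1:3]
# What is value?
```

m2d[2] = [6, 18, 13, 13]. m2d[2] has length 4. The slice m2d[2][1:3] selects indices [1, 2] (1->18, 2->13), giving [18, 13].

[18, 13]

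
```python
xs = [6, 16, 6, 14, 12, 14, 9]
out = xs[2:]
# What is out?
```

xs has length 7. The slice xs[2:] selects indices [2, 3, 4, 5, 6] (2->6, 3->14, 4->12, 5->14, 6->9), giving [6, 14, 12, 14, 9].

[6, 14, 12, 14, 9]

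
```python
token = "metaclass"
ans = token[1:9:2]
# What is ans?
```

token has length 9. The slice token[1:9:2] selects indices [1, 3, 5, 7] (1->'e', 3->'a', 5->'l', 7->'s'), giving 'eals'.

'eals'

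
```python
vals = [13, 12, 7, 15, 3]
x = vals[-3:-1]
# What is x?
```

vals has length 5. The slice vals[-3:-1] selects indices [2, 3] (2->7, 3->15), giving [7, 15].

[7, 15]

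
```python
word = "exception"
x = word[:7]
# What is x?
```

word has length 9. The slice word[:7] selects indices [0, 1, 2, 3, 4, 5, 6] (0->'e', 1->'x', 2->'c', 3->'e', 4->'p', 5->'t', 6->'i'), giving 'excepti'.

'excepti'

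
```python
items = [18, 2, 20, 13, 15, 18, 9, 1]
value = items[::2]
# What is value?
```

items has length 8. The slice items[::2] selects indices [0, 2, 4, 6] (0->18, 2->20, 4->15, 6->9), giving [18, 20, 15, 9].

[18, 20, 15, 9]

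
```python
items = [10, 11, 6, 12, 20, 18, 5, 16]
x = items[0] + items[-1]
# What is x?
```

items has length 8. items[0] = 10.
items has length 8. Negative index -1 maps to positive index 8 + (-1) = 7. items[7] = 16.
Sum: 10 + 16 = 26.

26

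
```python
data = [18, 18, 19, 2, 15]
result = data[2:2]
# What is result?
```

data has length 5. The slice data[2:2] resolves to an empty index range, so the result is [].

[]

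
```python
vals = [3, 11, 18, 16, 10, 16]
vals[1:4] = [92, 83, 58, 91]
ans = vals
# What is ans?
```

vals starts as [3, 11, 18, 16, 10, 16] (length 6). The slice vals[1:4] covers indices [1, 2, 3] with values [11, 18, 16]. Replacing that slice with [92, 83, 58, 91] (different length) produces [3, 92, 83, 58, 91, 10, 16].

[3, 92, 83, 58, 91, 10, 16]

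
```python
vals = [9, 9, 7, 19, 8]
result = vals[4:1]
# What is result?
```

vals has length 5. The slice vals[4:1] resolves to an empty index range, so the result is [].

[]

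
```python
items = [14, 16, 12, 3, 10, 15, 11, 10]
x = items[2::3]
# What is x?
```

items has length 8. The slice items[2::3] selects indices [2, 5] (2->12, 5->15), giving [12, 15].

[12, 15]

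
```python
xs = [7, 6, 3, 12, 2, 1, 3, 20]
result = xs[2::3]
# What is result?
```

xs has length 8. The slice xs[2::3] selects indices [2, 5] (2->3, 5->1), giving [3, 1].

[3, 1]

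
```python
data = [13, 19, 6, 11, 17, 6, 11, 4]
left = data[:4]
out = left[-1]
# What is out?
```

data has length 8. The slice data[:4] selects indices [0, 1, 2, 3] (0->13, 1->19, 2->6, 3->11), giving [13, 19, 6, 11]. So left = [13, 19, 6, 11]. Then left[-1] = 11.

11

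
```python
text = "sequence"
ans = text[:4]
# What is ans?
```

text has length 8. The slice text[:4] selects indices [0, 1, 2, 3] (0->'s', 1->'e', 2->'q', 3->'u'), giving 'sequ'.

'sequ'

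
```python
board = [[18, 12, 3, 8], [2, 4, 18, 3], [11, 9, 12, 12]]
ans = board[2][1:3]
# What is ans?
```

board[2] = [11, 9, 12, 12]. board[2] has length 4. The slice board[2][1:3] selects indices [1, 2] (1->9, 2->12), giving [9, 12].

[9, 12]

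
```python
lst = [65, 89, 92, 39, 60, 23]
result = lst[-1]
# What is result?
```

lst has length 6. Negative index -1 maps to positive index 6 + (-1) = 5. lst[5] = 23.

23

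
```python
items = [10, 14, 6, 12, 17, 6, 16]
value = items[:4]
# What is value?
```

items has length 7. The slice items[:4] selects indices [0, 1, 2, 3] (0->10, 1->14, 2->6, 3->12), giving [10, 14, 6, 12].

[10, 14, 6, 12]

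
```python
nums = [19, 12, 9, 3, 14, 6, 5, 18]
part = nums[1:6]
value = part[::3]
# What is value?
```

nums has length 8. The slice nums[1:6] selects indices [1, 2, 3, 4, 5] (1->12, 2->9, 3->3, 4->14, 5->6), giving [12, 9, 3, 14, 6]. So part = [12, 9, 3, 14, 6]. part has length 5. The slice part[::3] selects indices [0, 3] (0->12, 3->14), giving [12, 14].

[12, 14]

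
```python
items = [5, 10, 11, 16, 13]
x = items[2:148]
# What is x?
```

items has length 5. The slice items[2:148] selects indices [2, 3, 4] (2->11, 3->16, 4->13), giving [11, 16, 13].

[11, 16, 13]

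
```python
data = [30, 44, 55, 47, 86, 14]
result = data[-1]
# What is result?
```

data has length 6. Negative index -1 maps to positive index 6 + (-1) = 5. data[5] = 14.

14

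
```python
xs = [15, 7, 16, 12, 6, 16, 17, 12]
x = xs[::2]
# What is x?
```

xs has length 8. The slice xs[::2] selects indices [0, 2, 4, 6] (0->15, 2->16, 4->6, 6->17), giving [15, 16, 6, 17].

[15, 16, 6, 17]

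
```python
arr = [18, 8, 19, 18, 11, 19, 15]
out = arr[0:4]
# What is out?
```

arr has length 7. The slice arr[0:4] selects indices [0, 1, 2, 3] (0->18, 1->8, 2->19, 3->18), giving [18, 8, 19, 18].

[18, 8, 19, 18]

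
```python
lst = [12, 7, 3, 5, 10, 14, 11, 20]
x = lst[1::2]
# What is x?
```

lst has length 8. The slice lst[1::2] selects indices [1, 3, 5, 7] (1->7, 3->5, 5->14, 7->20), giving [7, 5, 14, 20].

[7, 5, 14, 20]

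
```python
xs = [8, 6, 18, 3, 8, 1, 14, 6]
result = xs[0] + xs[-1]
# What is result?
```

xs has length 8. xs[0] = 8.
xs has length 8. Negative index -1 maps to positive index 8 + (-1) = 7. xs[7] = 6.
Sum: 8 + 6 = 14.

14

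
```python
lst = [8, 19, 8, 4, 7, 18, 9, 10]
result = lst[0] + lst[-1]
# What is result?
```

lst has length 8. lst[0] = 8.
lst has length 8. Negative index -1 maps to positive index 8 + (-1) = 7. lst[7] = 10.
Sum: 8 + 10 = 18.

18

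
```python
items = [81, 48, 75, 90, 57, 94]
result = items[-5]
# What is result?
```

items has length 6. Negative index -5 maps to positive index 6 + (-5) = 1. items[1] = 48.

48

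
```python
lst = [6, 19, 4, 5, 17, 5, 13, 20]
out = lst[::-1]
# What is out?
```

lst has length 8. The slice lst[::-1] selects indices [7, 6, 5, 4, 3, 2, 1, 0] (7->20, 6->13, 5->5, 4->17, 3->5, 2->4, 1->19, 0->6), giving [20, 13, 5, 17, 5, 4, 19, 6].

[20, 13, 5, 17, 5, 4, 19, 6]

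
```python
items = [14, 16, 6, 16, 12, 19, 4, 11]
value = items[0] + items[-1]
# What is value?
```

items has length 8. items[0] = 14.
items has length 8. Negative index -1 maps to positive index 8 + (-1) = 7. items[7] = 11.
Sum: 14 + 11 = 25.

25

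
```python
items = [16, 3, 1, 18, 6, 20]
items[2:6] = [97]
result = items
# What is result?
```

items starts as [16, 3, 1, 18, 6, 20] (length 6). The slice items[2:6] covers indices [2, 3, 4, 5] with values [1, 18, 6, 20]. Replacing that slice with [97] (different length) produces [16, 3, 97].

[16, 3, 97]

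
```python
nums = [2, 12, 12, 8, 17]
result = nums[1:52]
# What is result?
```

nums has length 5. The slice nums[1:52] selects indices [1, 2, 3, 4] (1->12, 2->12, 3->8, 4->17), giving [12, 12, 8, 17].

[12, 12, 8, 17]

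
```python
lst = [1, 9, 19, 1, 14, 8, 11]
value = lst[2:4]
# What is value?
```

lst has length 7. The slice lst[2:4] selects indices [2, 3] (2->19, 3->1), giving [19, 1].

[19, 1]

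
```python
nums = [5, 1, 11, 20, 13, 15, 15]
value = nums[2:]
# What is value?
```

nums has length 7. The slice nums[2:] selects indices [2, 3, 4, 5, 6] (2->11, 3->20, 4->13, 5->15, 6->15), giving [11, 20, 13, 15, 15].

[11, 20, 13, 15, 15]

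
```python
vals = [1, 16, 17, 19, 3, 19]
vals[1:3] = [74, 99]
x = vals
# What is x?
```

vals starts as [1, 16, 17, 19, 3, 19] (length 6). The slice vals[1:3] covers indices [1, 2] with values [16, 17]. Replacing that slice with [74, 99] (same length) produces [1, 74, 99, 19, 3, 19].

[1, 74, 99, 19, 3, 19]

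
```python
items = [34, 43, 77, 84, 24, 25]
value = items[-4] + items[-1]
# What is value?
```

items has length 6. Negative index -4 maps to positive index 6 + (-4) = 2. items[2] = 77.
items has length 6. Negative index -1 maps to positive index 6 + (-1) = 5. items[5] = 25.
Sum: 77 + 25 = 102.

102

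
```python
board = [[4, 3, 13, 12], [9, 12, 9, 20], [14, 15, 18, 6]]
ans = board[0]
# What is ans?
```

board has 3 rows. Row 0 is [4, 3, 13, 12].

[4, 3, 13, 12]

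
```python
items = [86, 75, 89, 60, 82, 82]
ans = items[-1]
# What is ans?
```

items has length 6. Negative index -1 maps to positive index 6 + (-1) = 5. items[5] = 82.

82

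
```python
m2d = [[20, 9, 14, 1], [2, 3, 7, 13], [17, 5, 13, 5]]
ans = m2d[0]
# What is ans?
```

m2d has 3 rows. Row 0 is [20, 9, 14, 1].

[20, 9, 14, 1]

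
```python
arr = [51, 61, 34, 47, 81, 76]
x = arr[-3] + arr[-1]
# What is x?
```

arr has length 6. Negative index -3 maps to positive index 6 + (-3) = 3. arr[3] = 47.
arr has length 6. Negative index -1 maps to positive index 6 + (-1) = 5. arr[5] = 76.
Sum: 47 + 76 = 123.

123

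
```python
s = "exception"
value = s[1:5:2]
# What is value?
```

s has length 9. The slice s[1:5:2] selects indices [1, 3] (1->'x', 3->'e'), giving 'xe'.

'xe'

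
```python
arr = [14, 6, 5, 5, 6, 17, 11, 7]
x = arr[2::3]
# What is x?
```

arr has length 8. The slice arr[2::3] selects indices [2, 5] (2->5, 5->17), giving [5, 17].

[5, 17]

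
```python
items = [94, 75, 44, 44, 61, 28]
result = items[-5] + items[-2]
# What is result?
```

items has length 6. Negative index -5 maps to positive index 6 + (-5) = 1. items[1] = 75.
items has length 6. Negative index -2 maps to positive index 6 + (-2) = 4. items[4] = 61.
Sum: 75 + 61 = 136.

136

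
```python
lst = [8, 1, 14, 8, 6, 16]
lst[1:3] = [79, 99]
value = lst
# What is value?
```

lst starts as [8, 1, 14, 8, 6, 16] (length 6). The slice lst[1:3] covers indices [1, 2] with values [1, 14]. Replacing that slice with [79, 99] (same length) produces [8, 79, 99, 8, 6, 16].

[8, 79, 99, 8, 6, 16]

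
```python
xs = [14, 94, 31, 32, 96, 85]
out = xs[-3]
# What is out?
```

xs has length 6. Negative index -3 maps to positive index 6 + (-3) = 3. xs[3] = 32.

32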